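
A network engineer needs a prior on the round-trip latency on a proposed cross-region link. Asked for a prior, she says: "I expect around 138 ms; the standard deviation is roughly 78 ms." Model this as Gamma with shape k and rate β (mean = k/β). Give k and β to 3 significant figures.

For Gamma(k, rate β): mean = k/β, variance = k/β², so CV = 1/√k.
CV = SD/mean = 78/138 = 0.5652, hence k = 1/CV² = 3.13.
Then β = k/mean = 3.13/138 = 0.0227.

k ≈ 3.13, β ≈ 0.0227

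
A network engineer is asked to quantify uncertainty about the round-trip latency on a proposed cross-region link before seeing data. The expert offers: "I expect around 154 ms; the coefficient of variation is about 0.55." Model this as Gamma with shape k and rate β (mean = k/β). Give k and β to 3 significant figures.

k ≈ 3.31, β ≈ 0.0215

For Gamma(k, rate β): mean = k/β, variance = k/β², so CV = 1/√k.
CV = 0.55, hence k = 1/CV² = 3.31.
Then β = k/mean = 3.31/154 = 0.0215.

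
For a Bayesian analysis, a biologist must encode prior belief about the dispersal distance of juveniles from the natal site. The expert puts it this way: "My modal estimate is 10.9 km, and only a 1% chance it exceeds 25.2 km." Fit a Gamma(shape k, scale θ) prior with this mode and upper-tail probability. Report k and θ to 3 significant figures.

k ≈ 7.79, θ ≈ 1.6

Gamma(k,θ) with k>1 has mode (k−1)θ, so θ = 10.9/(k−1).
Need P(X < 25.2) = 0.99 with θ tied to k this way. Start at k = 2, θ = 10.9: P(X<25.2) ≈ 0.672.
Too low — raise k to concentrate. Iterating converges to k ≈ 7.79.
Then θ = 10.9/(7.79−1) ≈ 1.6.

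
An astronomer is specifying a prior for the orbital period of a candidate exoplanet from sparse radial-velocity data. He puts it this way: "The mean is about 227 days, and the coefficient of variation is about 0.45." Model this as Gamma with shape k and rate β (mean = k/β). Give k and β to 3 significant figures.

For Gamma(k, rate β): mean = k/β, variance = k/β², so CV = 1/√k.
CV = 0.45, hence k = 1/CV² = 4.94.
Then β = k/mean = 4.94/227 = 0.0218.

k ≈ 4.94, β ≈ 0.0218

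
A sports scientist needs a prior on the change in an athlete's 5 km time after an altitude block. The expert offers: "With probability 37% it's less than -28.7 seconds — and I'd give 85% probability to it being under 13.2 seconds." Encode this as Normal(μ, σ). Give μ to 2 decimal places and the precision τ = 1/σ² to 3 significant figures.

The p-quantile of Normal(μ,σ) is μ + z_p·σ, with z_{0.37} = -0.3319 and z_{0.85} = 1.036.
Eliminate σ: μ = (z₂·x₁ − z₁·x₂)/(z₂ − z₁) = (1.036·-28.7 − (-0.3319)·13.2)/1.368 = -18.54.
Then σ = (x₂ − x₁)/(z₂ − z₁) = (13.2 − -28.7)/1.368 = 30.62.
Precision τ = 1/σ² = 1/30.62² = 0.00107.

μ = -18.54, τ = 0.00107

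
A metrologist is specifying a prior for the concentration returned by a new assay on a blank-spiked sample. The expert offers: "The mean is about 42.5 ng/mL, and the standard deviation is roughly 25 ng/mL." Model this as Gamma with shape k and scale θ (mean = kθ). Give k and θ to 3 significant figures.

k ≈ 2.89, θ ≈ 14.7

For Gamma(k, scale θ): mean = kθ, variance = kθ², so CV = 1/√k.
CV = SD/mean = 25/42.5 = 0.5882, hence k = 1/CV² = 2.89.
Then θ = mean/k = 42.5/2.89 = 14.7.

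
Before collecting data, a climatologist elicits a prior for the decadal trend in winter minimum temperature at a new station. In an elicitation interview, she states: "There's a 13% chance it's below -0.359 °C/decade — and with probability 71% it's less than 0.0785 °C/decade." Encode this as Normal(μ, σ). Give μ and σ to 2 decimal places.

The p-quantile of Normal(μ,σ) is μ + z_p·σ, with z_{0.13} = -1.126 and z_{0.71} = 0.5534.
Eliminate σ: μ = (z₂·x₁ − z₁·x₂)/(z₂ − z₁) = (0.5534·-0.359 − (-1.126)·0.0785)/1.68 = -0.07.
Then σ = (x₂ − x₁)/(z₂ − z₁) = (0.0785 − -0.359)/1.68 = 0.26.

μ = -0.07, σ = 0.26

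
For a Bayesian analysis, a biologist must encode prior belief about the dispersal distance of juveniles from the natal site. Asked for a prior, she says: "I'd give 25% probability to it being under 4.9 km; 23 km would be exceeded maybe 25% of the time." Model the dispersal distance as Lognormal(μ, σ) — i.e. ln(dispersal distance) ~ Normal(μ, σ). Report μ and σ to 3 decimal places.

μ ≈ 2.362, σ ≈ 1.146

If T ~ Lognormal(μ,σ) then ln T ~ Normal(μ,σ), so the p-quantile of ln T is μ + z_p·σ.
ln(4.9) = 1.589 and ln(23) = 3.135; z_{0.25} = -0.6745, z_{0.75} = 0.6745.
σ = (3.135 − 1.589)/(0.6745 − (-0.6745)) = 1.146.
μ = 1.589 − (-0.6745)·1.146 = 2.362.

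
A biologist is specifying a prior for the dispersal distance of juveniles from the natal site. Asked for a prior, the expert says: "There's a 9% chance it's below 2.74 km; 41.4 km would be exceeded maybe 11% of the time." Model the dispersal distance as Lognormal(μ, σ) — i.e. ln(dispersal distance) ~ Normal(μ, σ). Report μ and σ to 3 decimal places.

μ ≈ 2.426, σ ≈ 1.058

If T ~ Lognormal(μ,σ) then ln T ~ Normal(μ,σ), so the p-quantile of ln T is μ + z_p·σ.
ln(2.74) = 1.008 and ln(41.4) = 3.723; z_{0.09} = -1.341, z_{0.89} = 1.227.
σ = (3.723 − 1.008)/(1.227 − (-1.341)) = 1.058.
μ = 1.008 − (-1.341)·1.058 = 2.426.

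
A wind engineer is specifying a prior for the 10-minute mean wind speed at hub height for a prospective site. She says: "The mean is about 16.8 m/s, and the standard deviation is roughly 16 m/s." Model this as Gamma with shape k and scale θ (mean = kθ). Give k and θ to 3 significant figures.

k ≈ 1.1, θ ≈ 15.2

For Gamma(k, scale θ): mean = kθ, variance = kθ², so CV = 1/√k.
CV = SD/mean = 16/16.8 = 0.9524, hence k = 1/CV² = 1.1.
Then θ = mean/k = 16.8/1.1 = 15.2.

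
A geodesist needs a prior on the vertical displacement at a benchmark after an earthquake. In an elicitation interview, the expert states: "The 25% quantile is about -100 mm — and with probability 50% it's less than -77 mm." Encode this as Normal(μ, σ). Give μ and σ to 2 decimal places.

μ = -77.00, σ = 34.10

For Normal(μ,σ), the p-quantile is μ + z_p·σ. Here z_{0.25} = -0.6745, z_{0.5} = 0.
So -100 = μ − 0.6745σ and -77 = μ + 0σ.
Subtracting: σ = (-77 − -100)/(0 − (-0.6745)) = 34.10.
Then μ = -100 − (-0.6745)·34.10 = -77.00.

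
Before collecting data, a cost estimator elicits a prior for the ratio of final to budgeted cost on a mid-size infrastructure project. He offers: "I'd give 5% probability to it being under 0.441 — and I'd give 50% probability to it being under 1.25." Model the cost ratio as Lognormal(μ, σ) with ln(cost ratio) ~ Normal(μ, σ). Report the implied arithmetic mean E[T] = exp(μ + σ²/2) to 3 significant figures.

If T ~ Lognormal(μ,σ) then ln T ~ Normal(μ,σ), so the p-quantile of ln T is μ + z_p·σ.
ln(0.441) = -0.8187 and ln(1.25) = 0.2231; z_{0.05} = -1.645, z_{0.5} = 0.
σ = (0.2231 − -0.8187)/(0 − (-1.645)) = 0.633.
μ = -0.8187 − (-1.645)·0.633 = 0.223.
E[T] = exp(μ + σ²/2) = exp(0.223 + 0.2006) = 1.53.

E[T] ≈ 1.53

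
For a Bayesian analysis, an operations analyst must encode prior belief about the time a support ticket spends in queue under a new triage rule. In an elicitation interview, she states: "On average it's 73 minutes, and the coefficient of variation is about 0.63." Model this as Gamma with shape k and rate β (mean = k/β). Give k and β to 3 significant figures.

For Gamma(k, rate β): mean = k/β, variance = k/β², so CV = 1/√k.
CV = 0.63, hence k = 1/CV² = 2.52.
Then β = k/mean = 2.52/73 = 0.0345.

k ≈ 2.52, β ≈ 0.0345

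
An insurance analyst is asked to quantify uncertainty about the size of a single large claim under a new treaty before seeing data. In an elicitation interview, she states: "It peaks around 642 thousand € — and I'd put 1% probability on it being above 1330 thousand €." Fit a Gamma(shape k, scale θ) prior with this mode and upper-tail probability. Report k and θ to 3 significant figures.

k ≈ 10.2, θ ≈ 69.8

Gamma(k,θ) with k>1 has mode (k−1)θ, so θ = 642/(k−1).
Need P(X < 1330) = 0.99 with θ tied to k this way. Start at k = 2, θ = 642: P(X<1330) ≈ 0.613.
Too low — raise k to concentrate. Iterating converges to k ≈ 10.2.
Then θ = 642/(10.2−1) ≈ 69.8.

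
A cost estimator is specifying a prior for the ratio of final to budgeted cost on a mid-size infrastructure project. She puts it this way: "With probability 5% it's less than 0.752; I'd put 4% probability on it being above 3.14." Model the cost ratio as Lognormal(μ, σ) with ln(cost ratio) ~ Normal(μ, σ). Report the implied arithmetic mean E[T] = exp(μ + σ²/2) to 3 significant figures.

If T ~ Lognormal(μ,σ) then ln T ~ Normal(μ,σ), so the p-quantile of ln T is μ + z_p·σ.
ln(0.752) = -0.285 and ln(3.14) = 1.144; z_{0.05} = -1.645, z_{0.96} = 1.751.
σ = (1.144 − -0.285)/(1.751 − (-1.645)) = 0.421.
μ = -0.285 − (-1.645)·0.421 = 0.407.
E[T] = exp(μ + σ²/2) = exp(0.407 + 0.0886) = 1.64.

E[T] ≈ 1.64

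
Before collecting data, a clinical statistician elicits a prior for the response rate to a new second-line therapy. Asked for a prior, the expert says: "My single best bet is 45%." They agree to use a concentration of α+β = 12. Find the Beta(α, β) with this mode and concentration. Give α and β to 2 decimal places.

For α,β > 1 the Beta mode is (α−1)/(α+β−2). With α+β = 12, the mode is (α−1)/10.
Set (α−1)/10 = 0.45 → α = 1 + 0.45·10 = 5.50.
β = 12 − α = 6.50.

α = 5.50, β = 6.50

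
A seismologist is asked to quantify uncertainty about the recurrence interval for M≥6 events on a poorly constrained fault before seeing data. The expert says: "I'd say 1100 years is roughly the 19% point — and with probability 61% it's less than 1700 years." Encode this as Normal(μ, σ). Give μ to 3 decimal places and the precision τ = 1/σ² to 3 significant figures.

The p-quantile of Normal(μ,σ) is μ + z_p·σ, with z_{0.19} = -0.8779 and z_{0.61} = 0.2793.
Eliminate σ: μ = (z₂·x₁ − z₁·x₂)/(z₂ − z₁) = (0.2793·1100 − (-0.8779)·1700)/1.157 = 1555.177.
Then σ = (x₂ − x₁)/(z₂ − z₁) = (1700 − 1100)/1.157 = 518.486.
Precision τ = 1/σ² = 1/518.5² = 3.72e-06.

μ = 1555.177, τ = 3.72e-06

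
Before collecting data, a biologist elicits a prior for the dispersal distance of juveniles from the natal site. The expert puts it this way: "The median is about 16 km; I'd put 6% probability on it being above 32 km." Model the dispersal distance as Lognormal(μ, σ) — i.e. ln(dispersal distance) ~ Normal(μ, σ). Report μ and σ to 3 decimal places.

If T ~ Lognormal(μ,σ) then ln T ~ Normal(μ,σ), so the p-quantile of ln T is μ + z_p·σ.
ln(16) = 2.773 and ln(32) = 3.466; z_{0.5} = 0, z_{0.94} = 1.555.
σ = (3.466 − 2.773)/(1.555 − (0)) = 0.446.
μ = 2.773 − (0)·0.446 = 2.773.

μ ≈ 2.773, σ ≈ 0.446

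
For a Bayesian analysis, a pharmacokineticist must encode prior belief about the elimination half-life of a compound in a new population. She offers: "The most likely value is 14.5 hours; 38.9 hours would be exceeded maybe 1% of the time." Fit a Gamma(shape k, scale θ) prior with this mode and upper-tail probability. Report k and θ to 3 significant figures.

k ≈ 5.74, θ ≈ 3.06

Gamma(k,θ) with k>1 has mode (k−1)θ, so θ = 14.5/(k−1).
Need P(X < 38.9) = 0.99 with θ tied to k this way. Start at k = 2, θ = 14.5: P(X<38.9) ≈ 0.748.
Too low — raise k to concentrate. Iterating converges to k ≈ 5.74.
Then θ = 14.5/(5.74−1) ≈ 3.06.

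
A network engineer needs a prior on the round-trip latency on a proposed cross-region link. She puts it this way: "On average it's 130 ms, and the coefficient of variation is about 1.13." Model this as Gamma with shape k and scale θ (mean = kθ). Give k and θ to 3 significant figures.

k ≈ 0.783, θ ≈ 166

For Gamma(k, scale θ): mean = kθ, variance = kθ², so CV = 1/√k.
CV = 1.13, hence k = 1/CV² = 0.783.
Then θ = mean/k = 130/0.783 = 166.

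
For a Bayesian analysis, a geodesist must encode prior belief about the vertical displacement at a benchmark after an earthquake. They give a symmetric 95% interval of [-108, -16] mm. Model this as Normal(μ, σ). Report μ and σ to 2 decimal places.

μ = -62.00, σ = 23.47

A symmetric 95% interval runs μ ± z·σ with z = 1.96.
Half-width = 46, so σ = 46/1.96 = 23.47.
μ is the interval midpoint, -62.00.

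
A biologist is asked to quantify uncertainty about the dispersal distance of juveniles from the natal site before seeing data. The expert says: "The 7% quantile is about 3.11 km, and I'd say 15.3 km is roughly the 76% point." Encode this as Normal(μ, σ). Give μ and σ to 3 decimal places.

μ = 11.354, σ = 5.586

The p-quantile of Normal(μ,σ) is μ + z_p·σ, with z_{0.07} = -1.476 and z_{0.76} = 0.7063.
Eliminate σ: μ = (z₂·x₁ − z₁·x₂)/(z₂ − z₁) = (0.7063·3.11 − (-1.476)·15.3)/2.182 = 11.354.
Then σ = (x₂ − x₁)/(z₂ − z₁) = (15.3 − 3.11)/2.182 = 5.586.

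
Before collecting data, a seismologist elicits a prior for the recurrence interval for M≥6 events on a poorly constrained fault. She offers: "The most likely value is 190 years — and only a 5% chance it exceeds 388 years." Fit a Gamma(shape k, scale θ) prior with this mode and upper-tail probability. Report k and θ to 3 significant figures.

k ≈ 6.43, θ ≈ 35

Gamma(k,θ) with k>1 has mode (k−1)θ, so θ = 190/(k−1).
Need P(X < 388) = 0.95 with θ tied to k this way. Start at k = 2, θ = 190: P(X<388) ≈ 0.605.
Too low — raise k to concentrate. Iterating converges to k ≈ 6.43.
Then θ = 190/(6.43−1) ≈ 35.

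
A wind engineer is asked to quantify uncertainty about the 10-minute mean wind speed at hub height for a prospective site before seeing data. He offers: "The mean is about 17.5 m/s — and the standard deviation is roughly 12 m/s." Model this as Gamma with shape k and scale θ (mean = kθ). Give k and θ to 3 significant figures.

For Gamma(k, scale θ): mean = kθ, variance = kθ², so CV = 1/√k.
CV = SD/mean = 12/17.5 = 0.6857, hence k = 1/CV² = 2.13.
Then θ = mean/k = 17.5/2.13 = 8.23.

k ≈ 2.13, θ ≈ 8.23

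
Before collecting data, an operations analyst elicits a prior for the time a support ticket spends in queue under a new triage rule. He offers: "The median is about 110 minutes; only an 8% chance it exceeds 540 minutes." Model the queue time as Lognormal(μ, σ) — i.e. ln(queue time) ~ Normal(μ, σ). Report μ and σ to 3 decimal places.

μ ≈ 4.700, σ ≈ 1.132

If T ~ Lognormal(μ,σ) then ln T ~ Normal(μ,σ), so the p-quantile of ln T is μ + z_p·σ.
ln(110) = 4.7 and ln(540) = 6.292; z_{0.5} = 0, z_{0.92} = 1.405.
σ = (6.292 − 4.7)/(1.405 − (0)) = 1.132.
μ = 4.7 − (0)·1.132 = 4.700.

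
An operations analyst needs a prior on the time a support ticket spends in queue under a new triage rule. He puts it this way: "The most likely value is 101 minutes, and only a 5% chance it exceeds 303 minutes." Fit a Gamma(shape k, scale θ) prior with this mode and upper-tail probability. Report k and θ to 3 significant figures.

k ≈ 3.2, θ ≈ 46

Gamma(k,θ) with k>1 has mode (k−1)θ, so θ = 101/(k−1).
Need P(X < 303) = 0.95 with θ tied to k this way. Start at k = 2, θ = 101: P(X<303) ≈ 0.801.
Too low — raise k to concentrate. Iterating converges to k ≈ 3.2.
Then θ = 101/(3.2−1) ≈ 46.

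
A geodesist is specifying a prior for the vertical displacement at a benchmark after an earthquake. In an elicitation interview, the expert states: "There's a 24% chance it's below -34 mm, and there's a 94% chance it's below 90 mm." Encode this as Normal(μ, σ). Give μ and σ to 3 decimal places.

For Normal(μ,σ), the p-quantile is μ + z_p·σ. Here z_{0.24} = -0.7063, z_{0.94} = 1.555.
So -34 = μ − 0.7063σ and 90 = μ + 1.555σ.
Subtracting: σ = (90 − -34)/(1.555 − (-0.7063)) = 54.841.
Then μ = -34 − (-0.7063)·54.841 = 4.734.

μ = 4.734, σ = 54.841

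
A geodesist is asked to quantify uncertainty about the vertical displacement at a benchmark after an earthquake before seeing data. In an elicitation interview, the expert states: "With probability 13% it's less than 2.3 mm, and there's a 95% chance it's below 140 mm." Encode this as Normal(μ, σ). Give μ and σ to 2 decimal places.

For Normal(μ,σ), the p-quantile is μ + z_p·σ. Here z_{0.13} = -1.126, z_{0.95} = 1.645.
So 2.3 = μ − 1.126σ and 140 = μ + 1.645σ.
Subtracting: σ = (140 − 2.3)/(1.645 − (-1.126)) = 49.69.
Then μ = 2.3 − (-1.126)·49.69 = 58.27.

μ = 58.27, σ = 49.69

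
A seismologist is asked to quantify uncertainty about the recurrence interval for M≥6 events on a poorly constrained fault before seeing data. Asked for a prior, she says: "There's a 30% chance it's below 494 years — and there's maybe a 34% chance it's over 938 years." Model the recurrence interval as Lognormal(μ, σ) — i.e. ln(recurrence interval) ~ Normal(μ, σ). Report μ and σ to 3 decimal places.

If T ~ Lognormal(μ,σ) then ln T ~ Normal(μ,σ), so the p-quantile of ln T is μ + z_p·σ.
ln(494) = 6.203 and ln(938) = 6.844; z_{0.3} = -0.5244, z_{0.66} = 0.4125.
σ = (6.844 − 6.203)/(0.4125 − (-0.5244)) = 0.684.
μ = 6.203 − (-0.5244)·0.684 = 6.561.

μ ≈ 6.561, σ ≈ 0.684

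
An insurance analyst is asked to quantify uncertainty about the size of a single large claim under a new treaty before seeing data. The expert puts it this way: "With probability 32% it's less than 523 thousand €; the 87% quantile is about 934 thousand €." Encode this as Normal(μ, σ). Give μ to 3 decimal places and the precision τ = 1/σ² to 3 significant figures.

μ = 643.586, τ = 1.5e-05

The p-quantile of Normal(μ,σ) is μ + z_p·σ, with z_{0.32} = -0.4677 and z_{0.87} = 1.126.
Eliminate σ: μ = (z₂·x₁ − z₁·x₂)/(z₂ − z₁) = (1.126·523 − (-0.4677)·934)/1.594 = 643.586.
Then σ = (x₂ − x₁)/(z₂ − z₁) = (934 − 523)/1.594 = 257.827.
Precision τ = 1/σ² = 1/257.8² = 1.5e-05.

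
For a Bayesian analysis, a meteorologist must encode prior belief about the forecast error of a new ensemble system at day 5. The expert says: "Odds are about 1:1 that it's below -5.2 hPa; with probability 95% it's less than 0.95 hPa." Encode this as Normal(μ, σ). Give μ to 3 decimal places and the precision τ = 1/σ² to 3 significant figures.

μ = -5.200, τ = 0.0715

For Normal(μ,σ), the p-quantile is μ + z_p·σ. Here z_{0.5} = 0, z_{0.95} = 1.645.
So -5.2 = μ + 0σ and 0.95 = μ + 1.645σ.
Subtracting: σ = (0.95 − -5.2)/(1.645 − (0)) = 3.739.
Then μ = -5.2 − (0)·3.739 = -5.200.
Precision τ = 1/σ² = 1/3.739² = 0.0715.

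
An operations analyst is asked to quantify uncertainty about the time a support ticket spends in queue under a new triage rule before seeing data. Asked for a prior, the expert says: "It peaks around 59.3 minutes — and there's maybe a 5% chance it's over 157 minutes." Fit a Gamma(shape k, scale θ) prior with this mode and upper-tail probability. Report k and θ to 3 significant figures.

k ≈ 3.84, θ ≈ 20.8

Gamma(k,θ) with k>1 has mode (k−1)θ, so θ = 59.3/(k−1).
Need P(X < 157) = 0.95 with θ tied to k this way. Start at k = 2, θ = 59.3: P(X<157) ≈ 0.742.
Too low — raise k to concentrate. Iterating converges to k ≈ 3.84.
Then θ = 59.3/(3.84−1) ≈ 20.8.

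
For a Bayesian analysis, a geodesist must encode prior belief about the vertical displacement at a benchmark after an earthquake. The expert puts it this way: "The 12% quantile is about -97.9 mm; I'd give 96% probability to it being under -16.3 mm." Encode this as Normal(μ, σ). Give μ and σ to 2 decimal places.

μ = -65.13, σ = 27.89

For Normal(μ,σ), the p-quantile is μ + z_p·σ. Here z_{0.12} = -1.175, z_{0.96} = 1.751.
So -97.9 = μ − 1.175σ and -16.3 = μ + 1.751σ.
Subtracting: σ = (-16.3 − -97.9)/(1.751 − (-1.175)) = 27.89.
Then μ = -97.9 − (-1.175)·27.89 = -65.13.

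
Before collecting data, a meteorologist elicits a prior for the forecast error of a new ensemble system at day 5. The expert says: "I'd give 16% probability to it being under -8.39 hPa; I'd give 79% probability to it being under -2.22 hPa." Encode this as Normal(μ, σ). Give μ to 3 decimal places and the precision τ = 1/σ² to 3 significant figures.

μ = -4.983, τ = 0.0852

For Normal(μ,σ), the p-quantile is μ + z_p·σ. Here z_{0.16} = -0.9945, z_{0.79} = 0.8064.
So -8.39 = μ − 0.9945σ and -2.22 = μ + 0.8064σ.
Subtracting: σ = (-2.22 − -8.39)/(0.8064 − (-0.9945)) = 3.426.
Then μ = -8.39 − (-0.9945)·3.426 = -4.983.
Precision τ = 1/σ² = 1/3.426² = 0.0852.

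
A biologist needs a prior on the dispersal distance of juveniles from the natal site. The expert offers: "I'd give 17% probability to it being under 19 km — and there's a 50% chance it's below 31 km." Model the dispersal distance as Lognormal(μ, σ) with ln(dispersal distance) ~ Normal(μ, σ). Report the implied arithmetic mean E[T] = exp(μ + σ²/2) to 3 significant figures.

E[T] ≈ 35.4 km

If T ~ Lognormal(μ,σ) then ln T ~ Normal(μ,σ), so the p-quantile of ln T is μ + z_p·σ.
ln(19) = 2.944 and ln(31) = 3.434; z_{0.17} = -0.9542, z_{0.5} = 0.
σ = (3.434 − 2.944)/(0 − (-0.9542)) = 0.513.
μ = 2.944 − (-0.9542)·0.513 = 3.434.
E[T] = exp(μ + σ²/2) = exp(3.434 + 0.1316) = 35.4 km.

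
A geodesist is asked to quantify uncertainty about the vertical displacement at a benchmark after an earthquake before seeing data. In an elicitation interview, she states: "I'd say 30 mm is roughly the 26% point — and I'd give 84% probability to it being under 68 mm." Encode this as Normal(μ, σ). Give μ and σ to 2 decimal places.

The p-quantile of Normal(μ,σ) is μ + z_p·σ, with z_{0.26} = -0.6433 and z_{0.84} = 0.9945.
Eliminate σ: μ = (z₂·x₁ − z₁·x₂)/(z₂ − z₁) = (0.9945·30 − (-0.6433)·68)/1.638 = 44.93.
Then σ = (x₂ − x₁)/(z₂ − z₁) = (68 − 30)/1.638 = 23.20.

μ = 44.93, σ = 23.20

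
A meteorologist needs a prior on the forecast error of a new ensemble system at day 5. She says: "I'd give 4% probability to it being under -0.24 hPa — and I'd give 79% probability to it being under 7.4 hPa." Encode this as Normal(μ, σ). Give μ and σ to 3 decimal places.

μ = 4.991, σ = 2.988

The p-quantile of Normal(μ,σ) is μ + z_p·σ, with z_{0.04} = -1.751 and z_{0.79} = 0.8064.
Eliminate σ: μ = (z₂·x₁ − z₁·x₂)/(z₂ − z₁) = (0.8064·-0.24 − (-1.751)·7.4)/2.557 = 4.991.
Then σ = (x₂ − x₁)/(z₂ − z₁) = (7.4 − -0.24)/2.557 = 2.988.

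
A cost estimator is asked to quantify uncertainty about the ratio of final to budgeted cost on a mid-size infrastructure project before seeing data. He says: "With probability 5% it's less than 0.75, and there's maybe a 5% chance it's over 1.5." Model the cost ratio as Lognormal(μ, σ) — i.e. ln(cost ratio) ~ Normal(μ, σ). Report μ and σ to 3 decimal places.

μ ≈ 0.059, σ ≈ 0.211

If T ~ Lognormal(μ,σ) then ln T ~ Normal(μ,σ), so the p-quantile of ln T is μ + z_p·σ.
ln(0.75) = -0.2877 and ln(1.5) = 0.4055; z_{0.05} = -1.645, z_{0.95} = 1.645.
σ = (0.4055 − -0.2877)/(1.645 − (-1.645)) = 0.211.
μ = -0.2877 − (-1.645)·0.211 = 0.059.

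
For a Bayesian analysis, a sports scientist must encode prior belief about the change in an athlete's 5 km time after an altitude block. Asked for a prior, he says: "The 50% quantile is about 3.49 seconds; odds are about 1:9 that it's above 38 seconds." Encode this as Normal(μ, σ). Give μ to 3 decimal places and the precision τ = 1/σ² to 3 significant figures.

μ = 3.490, τ = 0.00138

The p-quantile of Normal(μ,σ) is μ + z_p·σ, with z_{0.5} = 0 and z_{0.9} = 1.282.
Eliminate σ: μ = (z₂·x₁ − z₁·x₂)/(z₂ − z₁) = (1.282·3.49 − (0)·38)/1.282 = 3.490.
Then σ = (x₂ − x₁)/(z₂ − z₁) = (38 − 3.49)/1.282 = 26.928.
Precision τ = 1/σ² = 1/26.93² = 0.00138.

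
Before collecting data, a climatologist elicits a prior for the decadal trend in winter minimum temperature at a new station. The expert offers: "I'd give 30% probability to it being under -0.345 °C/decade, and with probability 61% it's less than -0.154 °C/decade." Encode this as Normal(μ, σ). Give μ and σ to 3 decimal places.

μ = -0.220, σ = 0.238

For Normal(μ,σ), the p-quantile is μ + z_p·σ. Here z_{0.3} = -0.5244, z_{0.61} = 0.2793.
So -0.345 = μ − 0.5244σ and -0.154 = μ + 0.2793σ.
Subtracting: σ = (-0.154 − -0.345)/(0.2793 − (-0.5244)) = 0.238.
Then μ = -0.345 − (-0.5244)·0.238 = -0.220.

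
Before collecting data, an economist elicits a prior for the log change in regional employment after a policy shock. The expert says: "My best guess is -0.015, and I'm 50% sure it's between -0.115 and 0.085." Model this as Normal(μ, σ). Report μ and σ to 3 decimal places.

μ = -0.015, σ = 0.148

A symmetric 50% interval runs μ ± z·σ with z = 0.6745.
Half-width = 0.1, so σ = 0.1/0.6745 = 0.148.
μ is the stated best guess, -0.015.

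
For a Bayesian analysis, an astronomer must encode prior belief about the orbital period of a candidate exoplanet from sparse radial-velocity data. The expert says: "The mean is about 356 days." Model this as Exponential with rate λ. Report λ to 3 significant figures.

Exponential mean = 1/λ, so λ = 1/356.0 = 0.00281.

λ ≈ 0.00281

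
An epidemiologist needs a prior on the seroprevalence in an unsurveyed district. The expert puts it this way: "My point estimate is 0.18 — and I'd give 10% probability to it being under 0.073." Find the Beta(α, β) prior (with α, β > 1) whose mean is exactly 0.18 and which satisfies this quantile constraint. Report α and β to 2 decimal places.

With mean 0.18 fixed, write α = 0.18s, β = 0.82s where s = α+β.
Need P(θ < 0.073) = 0.1 under Beta(0.18s, 0.82s). Normal approximation: (q−m)/√(m(1−m)/s) ≈ z_{0.1} = -1.28, so s ≈ 0.18·0.82·(-1.28)²/(0.073−0.18)² = 21.2.
At s = 21.2: P(θ<0.073) ≈ 0.070. Adjusting to match 0.1 gives s ≈ 16.85.
So α = 0.18·16.85 ≈ 3.03, β = 0.82·16.85 ≈ 13.81.

α ≈ 3.03, β ≈ 13.81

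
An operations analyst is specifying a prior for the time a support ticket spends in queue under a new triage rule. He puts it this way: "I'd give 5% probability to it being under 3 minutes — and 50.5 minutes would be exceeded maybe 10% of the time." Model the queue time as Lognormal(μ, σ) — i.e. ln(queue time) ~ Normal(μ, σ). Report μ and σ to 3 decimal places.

μ ≈ 2.686, σ ≈ 0.965

If T ~ Lognormal(μ,σ) then ln T ~ Normal(μ,σ), so the p-quantile of ln T is μ + z_p·σ.
ln(3) = 1.099 and ln(50.5) = 3.922; z_{0.05} = -1.645, z_{0.9} = 1.282.
σ = (3.922 − 1.099)/(1.282 − (-1.645)) = 0.965.
μ = 1.099 − (-1.645)·0.965 = 2.686.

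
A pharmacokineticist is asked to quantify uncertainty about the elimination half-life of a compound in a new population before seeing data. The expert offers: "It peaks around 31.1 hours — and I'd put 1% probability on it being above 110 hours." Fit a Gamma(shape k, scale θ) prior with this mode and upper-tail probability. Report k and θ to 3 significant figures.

k ≈ 3.71, θ ≈ 11.5

Gamma(k,θ) with k>1 has mode (k−1)θ, so θ = 31.1/(k−1).
Need P(X < 110) = 0.99 with θ tied to k this way. Start at k = 2, θ = 31.1: P(X<110) ≈ 0.868.
Too low — raise k to concentrate. Iterating converges to k ≈ 3.71.
Then θ = 31.1/(3.71−1) ≈ 11.5.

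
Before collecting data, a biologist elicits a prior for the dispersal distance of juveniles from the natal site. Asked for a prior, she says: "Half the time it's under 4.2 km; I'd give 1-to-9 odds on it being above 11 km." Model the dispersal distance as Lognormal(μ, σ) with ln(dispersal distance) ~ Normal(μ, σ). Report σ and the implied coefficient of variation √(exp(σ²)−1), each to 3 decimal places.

σ ≈ 0.751, CV ≈ 0.871

If T ~ Lognormal(μ,σ) then ln T ~ Normal(μ,σ), so the p-quantile of ln T is μ + z_p·σ.
ln(4.2) = 1.435 and ln(11) = 2.398; z_{0.5} = 0, z_{0.9} = 1.282.
σ = (2.398 − 1.435)/(1.282 − (0)) = 0.751.
μ = 1.435 − (0)·0.751 = 1.435.
CV = √(exp(σ²)−1) = √(exp(0.5644)−1) = 0.871.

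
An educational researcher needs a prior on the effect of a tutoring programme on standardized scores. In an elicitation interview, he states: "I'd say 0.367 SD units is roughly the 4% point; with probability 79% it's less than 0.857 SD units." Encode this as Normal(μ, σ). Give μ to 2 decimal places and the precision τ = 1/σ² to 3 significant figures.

The p-quantile of Normal(μ,σ) is μ + z_p·σ, with z_{0.04} = -1.751 and z_{0.79} = 0.8064.
Eliminate σ: μ = (z₂·x₁ − z₁·x₂)/(z₂ − z₁) = (0.8064·0.367 − (-1.751)·0.857)/2.557 = 0.70.
Then σ = (x₂ − x₁)/(z₂ − z₁) = (0.857 − 0.367)/2.557 = 0.19.
Precision τ = 1/σ² = 1/0.1916² = 27.2.

μ = 0.70, τ = 27.2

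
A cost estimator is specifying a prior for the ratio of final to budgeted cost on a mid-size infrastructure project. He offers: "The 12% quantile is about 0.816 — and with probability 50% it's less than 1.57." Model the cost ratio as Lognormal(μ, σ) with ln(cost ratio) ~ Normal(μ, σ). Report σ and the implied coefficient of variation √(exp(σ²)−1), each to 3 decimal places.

If T ~ Lognormal(μ,σ) then ln T ~ Normal(μ,σ), so the p-quantile of ln T is μ + z_p·σ.
ln(0.816) = -0.2033 and ln(1.57) = 0.4511; z_{0.12} = -1.175, z_{0.5} = 0.
σ = (0.4511 − -0.2033)/(0 − (-1.175)) = 0.557.
μ = -0.2033 − (-1.175)·0.557 = 0.451.
CV = √(exp(σ²)−1) = √(exp(0.3102)−1) = 0.603.

σ ≈ 0.557, CV ≈ 0.603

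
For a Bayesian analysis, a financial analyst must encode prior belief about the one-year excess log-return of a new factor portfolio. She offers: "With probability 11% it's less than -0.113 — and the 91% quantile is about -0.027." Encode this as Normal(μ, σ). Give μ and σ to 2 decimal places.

For Normal(μ,σ), the p-quantile is μ + z_p·σ. Here z_{0.11} = -1.227, z_{0.91} = 1.341.
So -0.113 = μ − 1.227σ and -0.027 = μ + 1.341σ.
Subtracting: σ = (-0.027 − -0.113)/(1.341 − (-1.227)) = 0.03.
Then μ = -0.113 − (-1.227)·0.03 = -0.07.

μ = -0.07, σ = 0.03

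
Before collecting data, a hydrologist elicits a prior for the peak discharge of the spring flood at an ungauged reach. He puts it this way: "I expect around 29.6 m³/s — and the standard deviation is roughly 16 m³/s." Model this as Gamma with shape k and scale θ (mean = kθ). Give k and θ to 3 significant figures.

k ≈ 3.42, θ ≈ 8.65

For Gamma(k, scale θ): mean = kθ, variance = kθ², so CV = 1/√k.
CV = SD/mean = 16/29.6 = 0.5405, hence k = 1/CV² = 3.42.
Then θ = mean/k = 29.6/3.42 = 8.65.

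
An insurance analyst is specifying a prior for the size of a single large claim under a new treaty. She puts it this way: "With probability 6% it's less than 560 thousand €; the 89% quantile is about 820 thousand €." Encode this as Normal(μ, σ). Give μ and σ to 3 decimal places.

For Normal(μ,σ), the p-quantile is μ + z_p·σ. Here z_{0.06} = -1.555, z_{0.89} = 1.227.
So 560 = μ − 1.555σ and 820 = μ + 1.227σ.
Subtracting: σ = (820 − 560)/(1.227 − (-1.555)) = 93.481.
Then μ = 560 − (-1.555)·93.481 = 705.342.

μ = 705.342, σ = 93.481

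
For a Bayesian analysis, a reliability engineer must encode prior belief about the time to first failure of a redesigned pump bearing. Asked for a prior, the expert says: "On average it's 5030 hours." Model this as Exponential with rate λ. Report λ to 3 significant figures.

λ ≈ 0.000199

Exponential mean = 1/λ, so λ = 1/5030.0 = 0.000199.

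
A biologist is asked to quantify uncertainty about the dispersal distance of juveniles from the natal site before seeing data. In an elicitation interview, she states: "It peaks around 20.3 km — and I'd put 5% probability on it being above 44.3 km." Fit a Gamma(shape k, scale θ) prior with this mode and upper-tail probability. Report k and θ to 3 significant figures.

Gamma(k,θ) with k>1 has mode (k−1)θ, so θ = 20.3/(k−1).
Need P(X < 44.3) = 0.95 with θ tied to k this way. Start at k = 2, θ = 20.3: P(X<44.3) ≈ 0.641.
Too low — raise k to concentrate. Iterating converges to k ≈ 5.52.
Then θ = 20.3/(5.52−1) ≈ 4.49.

k ≈ 5.52, θ ≈ 4.49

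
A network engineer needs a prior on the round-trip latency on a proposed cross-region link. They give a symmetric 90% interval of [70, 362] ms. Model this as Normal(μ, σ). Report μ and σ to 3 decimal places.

μ = 216.000, σ = 88.762

A symmetric 90% interval runs μ ± z·σ with z = 1.645.
Half-width = 146, so σ = 146/1.645 = 88.762.
μ is the interval midpoint, 216.000.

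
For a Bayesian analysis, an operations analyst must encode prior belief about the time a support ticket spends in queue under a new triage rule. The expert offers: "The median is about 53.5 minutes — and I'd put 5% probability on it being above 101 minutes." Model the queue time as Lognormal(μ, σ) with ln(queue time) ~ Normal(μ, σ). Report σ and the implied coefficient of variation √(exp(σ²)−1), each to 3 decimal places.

σ ≈ 0.386, CV ≈ 0.401

If T ~ Lognormal(μ,σ) then ln T ~ Normal(μ,σ), so the p-quantile of ln T is μ + z_p·σ.
ln(53.5) = 3.98 and ln(101) = 4.615; z_{0.5} = 0, z_{0.95} = 1.645.
σ = (4.615 − 3.98)/(1.645 − (0)) = 0.386.
μ = 3.98 − (0)·0.386 = 3.980.
CV = √(exp(σ²)−1) = √(exp(0.1492)−1) = 0.401.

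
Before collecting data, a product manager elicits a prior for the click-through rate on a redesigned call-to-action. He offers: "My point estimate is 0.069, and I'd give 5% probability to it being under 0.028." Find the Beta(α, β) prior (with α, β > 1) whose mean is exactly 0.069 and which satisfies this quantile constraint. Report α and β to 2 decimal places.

With mean 0.069 fixed, write α = 0.069s, β = 0.931s where s = α+β.
Need P(θ < 0.028) = 0.05 under Beta(0.069s, 0.931s). Normal approximation: (q−m)/√(m(1−m)/s) ≈ z_{0.05} = -1.64, so s ≈ 0.069·0.931·(-1.64)²/(0.028−0.069)² = 103.4.
At s = 103.4: P(θ<0.028) ≈ 0.022. Adjusting to match 0.05 gives s ≈ 72.59.
So α = 0.069·72.59 ≈ 5.01, β = 0.931·72.59 ≈ 67.58.

α ≈ 5.01, β ≈ 67.58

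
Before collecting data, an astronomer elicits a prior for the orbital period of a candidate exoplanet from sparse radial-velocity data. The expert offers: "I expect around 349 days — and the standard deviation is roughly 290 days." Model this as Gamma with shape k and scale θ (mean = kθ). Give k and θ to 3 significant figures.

For Gamma(k, scale θ): mean = kθ, variance = kθ², so CV = 1/√k.
CV = SD/mean = 290/349 = 0.8309, hence k = 1/CV² = 1.45.
Then θ = mean/k = 349/1.45 = 241.

k ≈ 1.45, θ ≈ 241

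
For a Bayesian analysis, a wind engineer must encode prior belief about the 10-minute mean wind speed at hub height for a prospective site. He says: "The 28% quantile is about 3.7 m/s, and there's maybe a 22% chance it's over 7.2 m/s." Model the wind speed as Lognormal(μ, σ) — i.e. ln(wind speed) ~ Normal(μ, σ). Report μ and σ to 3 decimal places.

If T ~ Lognormal(μ,σ) then ln T ~ Normal(μ,σ), so the p-quantile of ln T is μ + z_p·σ.
ln(3.7) = 1.308 and ln(7.2) = 1.974; z_{0.28} = -0.5828, z_{0.78} = 0.7722.
σ = (1.974 − 1.308)/(0.7722 − (-0.5828)) = 0.491.
μ = 1.308 − (-0.5828)·0.491 = 1.595.

μ ≈ 1.595, σ ≈ 0.491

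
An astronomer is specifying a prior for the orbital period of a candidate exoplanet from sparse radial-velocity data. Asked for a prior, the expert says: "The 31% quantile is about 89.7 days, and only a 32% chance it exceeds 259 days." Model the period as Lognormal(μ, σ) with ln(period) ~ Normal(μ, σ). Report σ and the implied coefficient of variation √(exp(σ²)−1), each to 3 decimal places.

If T ~ Lognormal(μ,σ) then ln T ~ Normal(μ,σ), so the p-quantile of ln T is μ + z_p·σ.
ln(89.7) = 4.496 and ln(259) = 5.557; z_{0.31} = -0.4959, z_{0.68} = 0.4677.
σ = (5.557 − 4.496)/(0.4677 − (-0.4959)) = 1.100.
μ = 4.496 − (-0.4959)·1.100 = 5.042.
CV = √(exp(σ²)−1) = √(exp(1.2110)−1) = 1.535.

σ ≈ 1.100, CV ≈ 1.535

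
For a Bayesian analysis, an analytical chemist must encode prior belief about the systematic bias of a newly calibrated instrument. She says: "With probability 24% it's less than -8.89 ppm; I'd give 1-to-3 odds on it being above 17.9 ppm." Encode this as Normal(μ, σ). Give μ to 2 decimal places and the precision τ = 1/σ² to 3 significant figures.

For Normal(μ,σ), the p-quantile is μ + z_p·σ. Here z_{0.24} = -0.7063, z_{0.75} = 0.6745.
So -8.89 = μ − 0.7063σ and 17.9 = μ + 0.6745σ.
Subtracting: σ = (17.9 − -8.89)/(0.6745 − (-0.7063)) = 19.40.
Then μ = -8.89 − (-0.7063)·19.40 = 4.81.
Precision τ = 1/σ² = 1/19.4² = 0.00266.

μ = 4.81, τ = 0.00266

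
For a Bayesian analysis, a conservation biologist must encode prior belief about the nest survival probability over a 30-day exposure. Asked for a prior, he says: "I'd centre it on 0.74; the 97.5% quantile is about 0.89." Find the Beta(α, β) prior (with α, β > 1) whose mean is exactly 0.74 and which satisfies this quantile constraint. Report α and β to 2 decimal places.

α ≈ 17.98, β ≈ 6.32

With mean 0.74 fixed, write α = 0.74s, β = 0.26s where s = α+β.
Need P(θ < 0.89) = 0.975 under Beta(0.74s, 0.26s). Normal approximation: (q−m)/√(m(1−m)/s) ≈ z_{0.975} = 1.96, so s ≈ 0.74·0.26·(1.96)²/(0.89−0.74)² = 32.8.
At s = 32.8: P(θ<0.89) ≈ 0.990. Adjusting to match 0.975 gives s ≈ 24.30.
So α = 0.74·24.30 ≈ 17.98, β = 0.26·24.30 ≈ 6.32.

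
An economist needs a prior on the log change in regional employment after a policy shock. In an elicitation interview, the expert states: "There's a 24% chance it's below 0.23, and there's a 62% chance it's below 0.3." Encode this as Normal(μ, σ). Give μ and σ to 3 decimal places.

For Normal(μ,σ), the p-quantile is μ + z_p·σ. Here z_{0.24} = -0.7063, z_{0.62} = 0.3055.
So 0.23 = μ − 0.7063σ and 0.3 = μ + 0.3055σ.
Subtracting: σ = (0.3 − 0.23)/(0.3055 − (-0.7063)) = 0.069.
Then μ = 0.23 − (-0.7063)·0.069 = 0.279.

μ = 0.279, σ = 0.069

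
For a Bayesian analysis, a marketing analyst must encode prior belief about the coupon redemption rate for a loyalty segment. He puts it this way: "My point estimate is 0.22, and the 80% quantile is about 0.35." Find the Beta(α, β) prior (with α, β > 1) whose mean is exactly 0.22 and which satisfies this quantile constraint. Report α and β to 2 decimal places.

With mean 0.22 fixed, write α = 0.22s, β = 0.78s where s = α+β.
Need P(θ < 0.35) = 0.8 under Beta(0.22s, 0.78s). Normal approximation: (q−m)/√(m(1−m)/s) ≈ z_{0.8} = 0.842, so s ≈ 0.22·0.78·(0.842)²/(0.35−0.22)² = 7.2.
At s = 7.2: P(θ<0.35) ≈ 0.816. Adjusting to match 0.8 gives s ≈ 5.86.
So α = 0.22·5.86 ≈ 1.29, β = 0.78·5.86 ≈ 4.57.

α ≈ 1.29, β ≈ 4.57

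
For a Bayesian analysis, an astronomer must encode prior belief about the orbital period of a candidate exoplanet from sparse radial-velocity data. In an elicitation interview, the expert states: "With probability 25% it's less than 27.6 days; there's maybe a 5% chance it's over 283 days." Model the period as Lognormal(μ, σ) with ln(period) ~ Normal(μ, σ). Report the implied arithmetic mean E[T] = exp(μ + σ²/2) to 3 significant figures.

If T ~ Lognormal(μ,σ) then ln T ~ Normal(μ,σ), so the p-quantile of ln T is μ + z_p·σ.
ln(27.6) = 3.318 and ln(283) = 5.645; z_{0.25} = -0.6745, z_{0.95} = 1.645.
σ = (5.645 − 3.318)/(1.645 − (-0.6745)) = 1.004.
μ = 3.318 − (-0.6745)·1.004 = 3.995.
E[T] = exp(μ + σ²/2) = exp(3.995 + 0.5036) = 89.9 days.

E[T] ≈ 89.9 days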